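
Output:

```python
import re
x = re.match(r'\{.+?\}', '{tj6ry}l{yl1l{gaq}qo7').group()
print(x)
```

`match` is anchored at position 0; if the pattern doesn't fit there, it returns None.
The match spans [0:7] → '{tj6ry}'.

{tj6ry}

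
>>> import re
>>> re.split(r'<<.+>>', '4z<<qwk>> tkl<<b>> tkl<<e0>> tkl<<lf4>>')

`split` removes every match and returns the 2 fragments in between.

['4z', '']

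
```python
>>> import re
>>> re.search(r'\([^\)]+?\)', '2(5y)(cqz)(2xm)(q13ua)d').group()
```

`re.search` scans for the first position where the pattern succeeds.
The match spans [1:5] → '(5y)'.

'(5y)'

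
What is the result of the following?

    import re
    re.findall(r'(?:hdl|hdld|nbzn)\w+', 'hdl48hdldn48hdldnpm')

['hdl48hdldn48hdldnpm']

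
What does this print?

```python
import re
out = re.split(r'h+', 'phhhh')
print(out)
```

['p', '']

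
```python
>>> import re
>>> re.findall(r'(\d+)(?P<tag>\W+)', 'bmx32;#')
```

[('32', ';#')]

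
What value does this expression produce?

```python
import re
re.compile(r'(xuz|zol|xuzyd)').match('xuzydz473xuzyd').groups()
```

Branches in `(...|...)` are attempted left-to-right; the first branch that allows the whole pattern to succeed is taken.
With `match`, the pattern is implicitly anchored at the beginning.
The match spans [0:3] → 'xuz'.
Captured: group 1 = 'xuz'.

('xuz',)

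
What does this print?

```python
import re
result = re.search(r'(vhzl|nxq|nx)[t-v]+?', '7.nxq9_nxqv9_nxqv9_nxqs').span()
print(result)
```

`re.search` scans for the first position where the pattern succeeds.
The match spans [7:11] → 'nxqv'.
Captured: group 1 = 'nxq'.

(7, 11)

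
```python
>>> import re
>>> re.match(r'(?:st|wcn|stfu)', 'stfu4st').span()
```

(0, 2)

Alternation isn't longest-match — the leftmost alternative that fits at this position is chosen.
With `match`, the pattern is implicitly anchored at the beginning.
The match spans [0:2] → 'st'.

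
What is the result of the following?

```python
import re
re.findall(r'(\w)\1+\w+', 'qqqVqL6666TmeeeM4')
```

After group 1 captures some text, `\1` only succeeds where that same text appears again.
Because there's exactly one group, `findall` drops the full match and keeps group 1 from the one hit.

['q']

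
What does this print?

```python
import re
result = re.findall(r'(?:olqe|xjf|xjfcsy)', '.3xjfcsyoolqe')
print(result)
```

['xjf', 'olqe']

`|` is ordered: at each position the engine commits to the first alternative that works.
Since nothing is captured, `findall` lists the 2 matched substrings directly.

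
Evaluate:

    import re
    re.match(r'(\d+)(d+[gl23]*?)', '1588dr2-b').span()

Pattern: one or more of a digit (captured); then one or more of the literal 'd', then zero or more of one of [gl23] (lazy) (captured).
With `match`, the pattern is implicitly anchored at the beginning.
The match spans [0:5] → '1588d'.
Captured: group 1 = '1588', group 2 = 'd'.

(0, 5)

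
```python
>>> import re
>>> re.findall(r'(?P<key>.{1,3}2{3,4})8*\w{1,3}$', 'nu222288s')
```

The pattern matches 1 to 3 of any character, then 3 to 4 of a literal '2' (captured as 'key'); then zero or more of the literal '8', then 1 to 3 of a word character; then anchored at the end.
Matches: at [0:9] match 'nu222288s', group 1 = 'nu2222'.
`findall` collects group 1 from the one match (1 total).

['nu2222']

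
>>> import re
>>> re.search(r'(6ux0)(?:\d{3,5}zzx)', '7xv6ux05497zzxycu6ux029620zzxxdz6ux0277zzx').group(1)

'6ux0'

The match spans [3:14] → '6ux05497zzx'.
Captured: group 1 = '6ux0'.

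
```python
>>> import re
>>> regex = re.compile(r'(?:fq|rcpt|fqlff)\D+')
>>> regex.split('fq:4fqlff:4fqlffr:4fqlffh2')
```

Matches to split on: at [0:3] → 'fq:'; at [4:10] → 'fqlff:'; at [11:18] → 'fqlffr:'; at [19:25] → 'fqlffh'.
The string is cut at each match, leaving 5 pieces.

['', '4', '4', '4', '2']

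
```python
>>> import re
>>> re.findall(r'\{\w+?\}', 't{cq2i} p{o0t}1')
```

['{cq2i}', '{o0t}']

Scanning left to right: at [1:7] → '{cq2i}'; at [9:14] → '{o0t}'.
With no groups in the pattern, `findall` gives back each whole match — 2 here.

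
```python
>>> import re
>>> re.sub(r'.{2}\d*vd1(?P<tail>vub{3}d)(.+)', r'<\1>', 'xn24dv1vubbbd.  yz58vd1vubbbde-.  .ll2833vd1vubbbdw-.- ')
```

'xn24dv1vubbbd.  <vubbbd>'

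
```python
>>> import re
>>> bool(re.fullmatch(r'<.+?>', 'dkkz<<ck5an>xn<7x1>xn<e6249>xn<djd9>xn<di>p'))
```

False

`re.fullmatch` requires the pattern to consume the entire string.
Here the string isn't matched end-to-end, so the call returns None, and `bool(None)` is False.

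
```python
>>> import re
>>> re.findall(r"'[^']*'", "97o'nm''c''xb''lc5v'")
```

["'nm'", "'c'", "'xb'", "'lc5v'"]

Scanning left to right: at [3:7] → "'nm'"; at [7:10] → "'c'"; at [10:14] → "'xb'"; at [14:20] → "'lc5v'".
Since nothing is captured, `findall` lists the 4 matched substrings directly.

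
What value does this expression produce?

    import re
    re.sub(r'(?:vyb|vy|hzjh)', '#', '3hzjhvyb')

'3##'

Alternation isn't longest-match — the leftmost alternative that fits at this position is chosen.
Matches: at [1:5] → 'hzjh'; at [5:8] → 'vyb'.
Every occurrence is swapped for '#'.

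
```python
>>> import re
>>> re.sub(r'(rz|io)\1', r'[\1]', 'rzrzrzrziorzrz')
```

`\1` has to match the exact text group 1 already captured.
`\1` in the replacement pulls in group 1's text for each match.

'[rz][rz]io[rz]'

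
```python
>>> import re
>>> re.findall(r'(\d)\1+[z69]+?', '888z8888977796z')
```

['8', '8', '7']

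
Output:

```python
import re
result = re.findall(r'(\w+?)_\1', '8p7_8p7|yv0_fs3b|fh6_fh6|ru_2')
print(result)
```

`\1` has to match the exact text group 1 already captured.
Matches: at [0:7] match '8p7_8p7', group 1 = '8p7'; at [17:24] match 'fh6_fh6', group 1 = 'fh6'.
Because there's exactly one group, `findall` drops the full match and keeps group 1 from each hit.

['8p7', 'fh6']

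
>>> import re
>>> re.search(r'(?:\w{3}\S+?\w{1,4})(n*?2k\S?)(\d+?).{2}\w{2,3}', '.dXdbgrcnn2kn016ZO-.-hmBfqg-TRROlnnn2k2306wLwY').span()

Pattern: exactly 3 of a word character, then one or more of a non-whitespace character (lazy), then 1 to 4 of a word character (non-capturing group); then zero or more of a literal 'n' (lazy), then the literal '2k', then optionally a non-whitespace character (captured); then one or more of a digit (lazy) (captured); then exactly 2 of any character, then 2 to 3 of a word character.
`re.search` scans for the first position where the pattern succeeds.
The match spans [1:18] → 'dXdbgrcnn2kn016ZO'.
Captured: group 1 = 'n2kn', group 2 = '0'.

(1, 18)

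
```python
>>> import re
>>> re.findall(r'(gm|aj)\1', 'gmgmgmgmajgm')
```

A backreference is literal: `\1` must see the identical characters the first group matched.
Scanning left to right: at [0:4] match 'gmgm', group 1 = 'gm'; at [4:8] match 'gmgm', group 1 = 'gm'.
With a single group, `findall` returns only what that group captured — 2 items.

['gm', 'gm']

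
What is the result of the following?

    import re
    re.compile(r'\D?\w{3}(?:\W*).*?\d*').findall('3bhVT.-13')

This matches optionally a non-digit, then exactly 3 of a word character; then zero or more of a non-word character (non-capturing group); then zero or more of any character (lazy), then zero or more of a digit.
Because the quantifier is non-greedy, it stops expanding at the earliest point where the rest of the pattern can succeed.
Walking the string: at [0:3] → '3bh'.
With no groups in the pattern, `findall` gives back each whole match — 1 here.

['3bh']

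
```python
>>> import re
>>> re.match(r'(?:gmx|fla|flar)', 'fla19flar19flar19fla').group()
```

`re.match` won't scan ahead — the pattern has to work from the very first character.
The match spans [0:3] → 'fla'.

'fla'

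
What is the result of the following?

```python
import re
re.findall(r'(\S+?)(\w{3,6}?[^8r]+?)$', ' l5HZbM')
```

[('l', '5HZbM')]

Pattern: one or more of a non-whitespace character (lazy) (captured); then 3 to 6 of a word character (lazy), then one or more of any character except [8r] (lazy) (captured); then anchored at the end.
The `?` after the quantifier makes it lazy — it takes as little as possible before letting the rest of the pattern try.
Scanning left to right: at [1:7] match 'l5HZbM', groups = ('l', '5HZbM').
With 2 capturing groups, `findall` returns a 2-tuple per match.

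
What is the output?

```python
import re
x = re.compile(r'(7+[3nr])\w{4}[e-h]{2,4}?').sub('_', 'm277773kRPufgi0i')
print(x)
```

This matches one or more of a literal '7', then one of [3nr] (captured); then exactly 4 of a word character, then 2 to 4 of a character in [e-h] (lazy).
`sub` substitutes '_' at each match site.

m2_i0i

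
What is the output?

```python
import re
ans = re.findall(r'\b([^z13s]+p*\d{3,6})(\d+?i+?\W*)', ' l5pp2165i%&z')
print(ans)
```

This matches a word boundary (`\b`, zero-width); then one or more of any character except [z13s], then zero or more of a literal 'p', then 3 to 6 of a digit (captured); then one or more of a digit (lazy), then one or more of the literal 'i' (lazy), then zero or more of a non-word character (captured).
Walking the string: at [1:12] match 'l5pp2165i%&', groups = ('l5pp216', '5i%&').
Multiple groups make `findall` return tuples — one 2-tuple for the one match.

[('l5pp216', '5i%&')]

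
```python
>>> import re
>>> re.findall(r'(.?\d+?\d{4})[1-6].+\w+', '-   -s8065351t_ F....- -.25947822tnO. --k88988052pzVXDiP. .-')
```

['s80653']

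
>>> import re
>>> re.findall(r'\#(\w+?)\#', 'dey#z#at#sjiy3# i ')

Because there's exactly one group, `findall` drops the full match and keeps group 1 from each hit.

['z', 'sjiy3']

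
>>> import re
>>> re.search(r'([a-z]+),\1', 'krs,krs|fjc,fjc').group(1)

'krs'

After group 1 captures some text, `\1` only succeeds where that same text appears again.
`re.search` tries every starting position until one works.
The match spans [0:7] → 'krs,krs'.
Captured: group 1 = 'krs'.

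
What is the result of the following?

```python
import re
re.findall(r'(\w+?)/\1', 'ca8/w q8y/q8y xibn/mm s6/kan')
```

['q8y']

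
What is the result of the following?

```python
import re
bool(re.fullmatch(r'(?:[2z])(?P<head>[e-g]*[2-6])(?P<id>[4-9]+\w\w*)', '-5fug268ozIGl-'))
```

The pattern matches one of [2z] (non-capturing group); then zero or more of a character in [e-g], then a character in [2-6] (captured as 'head'); then one or more of a character in [4-9], then a word character, then zero or more of a word character (captured as 'id').
`re.fullmatch` is like wrapping the pattern in `^…$` (in single-line mode).
Here there's no way to consume every character, so the call returns None, and `bool(None)` is False.

False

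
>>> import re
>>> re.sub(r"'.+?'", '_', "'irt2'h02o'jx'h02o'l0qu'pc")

'_h02o_h02o_pc'

Each match is replaced by '_'.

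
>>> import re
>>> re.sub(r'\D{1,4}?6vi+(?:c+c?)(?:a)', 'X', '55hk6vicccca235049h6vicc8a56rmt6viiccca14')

'55X235049h6vicc8a56X14'

This matches 1 to 4 of a non-digit (lazy), then the literal '6v', then one or more of a literal 'i'; then one or more of a literal 'c', then optionally the literal 'c' (non-capturing group); then a literal 'a' (non-capturing group).
Matches: at [2:12] → 'hk6vicccca'; at [28:39] → 'rmt6viiccca'.
Every occurrence is swapped for 'X'.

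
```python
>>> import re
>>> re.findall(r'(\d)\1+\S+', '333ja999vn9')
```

['3']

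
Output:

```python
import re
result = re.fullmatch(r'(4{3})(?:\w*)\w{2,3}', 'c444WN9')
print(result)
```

This matches exactly 3 of a literal '4' (captured); then zero or more of a word character (non-capturing group); then 2 to 3 of a word character.
`fullmatch` succeeds only if the pattern covers the string from start to end.
Here there's no way to consume every character, so the call returns None.

None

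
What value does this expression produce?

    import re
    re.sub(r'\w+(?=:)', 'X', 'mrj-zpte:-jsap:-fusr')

Lookahead/lookbehind check context without consuming it, so the matched span excludes the asserted characters.
Matches: at [4:8] → 'zpte'; at [10:14] → 'jsap'.
Each match is replaced by 'X'.

'mrj-X:-X:-fusr'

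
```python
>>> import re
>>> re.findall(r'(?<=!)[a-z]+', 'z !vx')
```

['vx']

The positive lookaround only admits positions where the adjacent text matches; those characters stay outside the span.
Matches: at [3:5] → 'vx'.
Since nothing is captured, `findall` lists the 1 matched substring directly.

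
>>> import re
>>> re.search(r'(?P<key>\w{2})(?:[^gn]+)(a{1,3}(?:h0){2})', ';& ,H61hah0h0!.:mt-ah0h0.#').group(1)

'H6'

The match spans [4:24] → 'H61hah0h0!.:mt-ah0h0'.
Captured: group 1 = 'H6', group 2 = 'ah0h0'.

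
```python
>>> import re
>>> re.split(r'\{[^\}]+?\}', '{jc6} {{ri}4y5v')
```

Splitting on the pattern gives 3 pieces.

['', ' ', '4y5v']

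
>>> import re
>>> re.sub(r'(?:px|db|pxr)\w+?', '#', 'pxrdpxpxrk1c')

'#d#xrk1c'

`|` is ordered: at each position the engine commits to the first alternative that works.
Matches: at [0:3] → 'pxr'; at [4:7] → 'pxp'.
`sub` substitutes '#' at each match site.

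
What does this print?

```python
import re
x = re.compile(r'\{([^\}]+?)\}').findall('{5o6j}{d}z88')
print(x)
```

['5o6j', 'd']

With a single group, `findall` returns only what that group captured — 2 items.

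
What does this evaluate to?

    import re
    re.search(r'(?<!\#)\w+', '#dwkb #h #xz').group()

'wkb'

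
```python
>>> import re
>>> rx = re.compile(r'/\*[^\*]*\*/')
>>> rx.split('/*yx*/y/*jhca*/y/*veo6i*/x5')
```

['', 'y', 'y', 'x5']

Matches to split on: at [0:6] → '/*yx*/'; at [7:15] → '/*jhca*/'; at [16:25] → '/*veo6i*/'.
Splitting on the pattern gives 4 pieces.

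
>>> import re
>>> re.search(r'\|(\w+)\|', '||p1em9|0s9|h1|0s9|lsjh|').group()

The match spans [1:8] → '|p1em9|'.

'|p1em9|'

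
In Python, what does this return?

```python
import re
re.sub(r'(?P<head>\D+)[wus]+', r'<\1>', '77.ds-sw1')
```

`\1` in the replacement pulls in group 1's text for each match.

'77<.ds-s>1'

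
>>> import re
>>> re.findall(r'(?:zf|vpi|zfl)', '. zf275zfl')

['zf', 'zf']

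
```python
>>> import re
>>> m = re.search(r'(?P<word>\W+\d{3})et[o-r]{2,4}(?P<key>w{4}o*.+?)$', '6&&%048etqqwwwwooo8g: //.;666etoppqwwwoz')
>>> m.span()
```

This matches one or more of a non-word character, then exactly 3 of a digit (captured as 'word'); then the literal 'et', then 2 to 4 of a character in [o-r]; then exactly 4 of a literal 'w', then zero or more of the literal 'o', then one or more of any character (lazy) (captured as 'key'); then anchored at the end.
`re.search` scans for the first position where the pattern succeeds.
The match spans [1:40] → '&&%048etqqwwwwooo8g: //.;666etoppqwwwoz'.
Captured: group 1 = '&&%048', group 2 = 'wwwwooo8g: //.;666etoppqwwwoz'.

(1, 40)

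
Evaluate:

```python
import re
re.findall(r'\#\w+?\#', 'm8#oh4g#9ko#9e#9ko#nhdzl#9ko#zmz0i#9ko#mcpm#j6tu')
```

Scanning left to right: at [2:8] → '#oh4g#'; at [11:15] → '#9e#'; at [18:25] → '#nhdzl#'; at [28:35] → '#zmz0i#'; at [38:44] → '#mcpm#'.
`findall` yields the raw match text (5 of them) because the pattern has no groups.

['#oh4g#', '#9e#', '#nhdzl#', '#zmz0i#', '#mcpm#']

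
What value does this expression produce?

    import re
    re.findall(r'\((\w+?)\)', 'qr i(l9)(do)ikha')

['l9', 'do']

Walking the string: at [4:8] match '(l9)', group 1 = 'l9'; at [8:12] match '(do)', group 1 = 'do'.
With a single group, `findall` returns only what that group captured — 2 items.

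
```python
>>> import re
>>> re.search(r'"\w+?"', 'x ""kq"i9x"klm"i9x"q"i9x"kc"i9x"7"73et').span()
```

(3, 7)

The match spans [3:7] → '"kq"'.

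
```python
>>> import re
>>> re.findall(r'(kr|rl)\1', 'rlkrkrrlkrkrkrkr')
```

['kr', 'kr', 'kr']

After group 1 captures some text, `\1` only succeeds where that same text appears again.
Scanning left to right: at [2:6] match 'krkr', group 1 = 'kr'; at [8:12] match 'krkr', group 1 = 'kr'; at [12:16] match 'krkr', group 1 = 'kr'.
One capturing group, so `findall` returns just the captured substring from each match — 3 in all.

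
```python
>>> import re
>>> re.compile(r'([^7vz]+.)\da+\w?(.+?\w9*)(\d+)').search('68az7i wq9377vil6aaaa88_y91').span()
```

(14, 27)

This matches one or more of any character except [7vz], then any character (captured); then a digit, then one or more of a literal 'a', then optionally a word character; then one or more of any character (lazy), then a word character, then zero or more of a literal '9' (captured); then one or more of a digit (captured).
The match spans [14:27] → 'il6aaaa88_y91'.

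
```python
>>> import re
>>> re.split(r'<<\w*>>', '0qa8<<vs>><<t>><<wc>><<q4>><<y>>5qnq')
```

['0qa8', '', '', '', '', '5qnq']

Splitting on the pattern gives 6 pieces.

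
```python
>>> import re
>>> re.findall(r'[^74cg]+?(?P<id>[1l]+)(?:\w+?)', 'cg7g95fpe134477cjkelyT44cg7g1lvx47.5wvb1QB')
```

['1', 'l', 'l', '1']

With the lazy modifier that quantifier settles for the fewest repetitions that let the rest of the pattern succeed (the atoms after it are unaffected and can still be greedy).
Because there's exactly one group, `findall` drops the full match and keeps group 1 from each hit.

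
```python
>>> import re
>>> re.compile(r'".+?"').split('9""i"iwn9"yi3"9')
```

A non-greedy quantifier consumes as few characters as it can — just enough that the remainder of the pattern still matches from where it stops; whatever follows it matches normally.
Each match becomes a cut point; 3 segments remain.

['9', 'iwn9', '9']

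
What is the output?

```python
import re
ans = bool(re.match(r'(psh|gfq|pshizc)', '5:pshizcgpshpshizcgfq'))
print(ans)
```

`re.match` won't scan ahead — the pattern has to work from the very first character.
Here the pattern fails at index 0, so the call returns None, and `bool(None)` is False.

False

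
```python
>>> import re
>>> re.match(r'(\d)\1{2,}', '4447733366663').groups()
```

The match spans [0:3] → '444'.
Captured: group 1 = '4'.

('4',)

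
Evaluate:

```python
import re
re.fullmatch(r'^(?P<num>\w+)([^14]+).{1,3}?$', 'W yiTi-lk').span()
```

(0, 9)

This matches anchored at the start of the string; then one or more of a word character (captured as 'num'); then one or more of any character except [14] (captured); then 1 to 3 of any character (lazy); then anchored at the end.
For `fullmatch`, every character of the input must be accounted for by the pattern.
The match spans [0:9] → 'W yiTi-lk'.
Captured: group 1 = 'W', group 2 = ' yiTi-l'.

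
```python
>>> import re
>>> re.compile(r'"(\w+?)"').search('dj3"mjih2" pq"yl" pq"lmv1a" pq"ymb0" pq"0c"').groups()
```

('mjih2',)

Unlike `match`, `search` isn't anchored — it looks for the pattern anywhere in the string.
The match spans [3:10] → '"mjih2"'.
Captured: group 1 = 'mjih2'.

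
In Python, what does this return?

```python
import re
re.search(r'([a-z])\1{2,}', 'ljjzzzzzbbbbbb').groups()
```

('z',)

A backreference is literal: `\1` must see the identical characters the first group matched.
`search` walks the string left to right and returns the first match it finds.
The match spans [3:8] → 'zzzzz'.
Captured: group 1 = 'z'.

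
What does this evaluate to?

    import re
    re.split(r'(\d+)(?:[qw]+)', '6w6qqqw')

Pattern: one or more of a digit (captured); then one or more of one of [qw] (non-capturing group).
Matches to split on: at [0:2] → '6w'; at [2:7] → '6qqqw'.
Because the pattern has a capturing group, `split` also inserts each captured text between the pieces.

['', '6', '', '6', '']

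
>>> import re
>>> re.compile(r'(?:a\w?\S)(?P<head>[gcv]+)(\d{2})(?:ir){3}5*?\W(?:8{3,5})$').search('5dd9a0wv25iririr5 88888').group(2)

The match spans [4:23] → 'a0wv25iririr5 88888'.
Captured: group 1 = 'v', group 2 = '25'.

'25'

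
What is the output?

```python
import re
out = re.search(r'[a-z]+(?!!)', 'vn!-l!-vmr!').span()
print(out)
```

(0, 1)

The negative lookahead/lookbehind blocks any match where the forbidden context is present.
Unlike `match`, `search` isn't anchored — it looks for the pattern anywhere in the string.
The match spans [0:1] → 'v'.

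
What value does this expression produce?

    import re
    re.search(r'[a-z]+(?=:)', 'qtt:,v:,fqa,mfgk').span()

The lookaround is zero-width — it requires the adjacent text to match without consuming it, so the asserted text isn't part of the match.
Unlike `match`, `search` isn't anchored — it looks for the pattern anywhere in the string.
The match spans [0:3] → 'qtt'.

(0, 3)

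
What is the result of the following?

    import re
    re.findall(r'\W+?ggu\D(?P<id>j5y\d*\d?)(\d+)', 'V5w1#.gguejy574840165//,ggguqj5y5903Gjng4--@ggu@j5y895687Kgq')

[('j5y89568', '7')]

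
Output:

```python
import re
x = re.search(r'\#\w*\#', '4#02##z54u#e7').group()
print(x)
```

#02#

`re.search` tries every starting position until one works.
The match spans [1:5] → '#02#'.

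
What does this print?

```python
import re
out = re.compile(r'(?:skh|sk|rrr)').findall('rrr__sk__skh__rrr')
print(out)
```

The regex engine tests alternatives in the order written; an earlier branch that matches wins even if a later one would match more.
With no groups in the pattern, `findall` gives back each whole match — 4 here.

['rrr', 'sk', 'skh', 'rrr']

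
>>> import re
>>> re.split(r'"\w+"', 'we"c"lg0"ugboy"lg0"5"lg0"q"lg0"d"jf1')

Matches to split on: at [2:5] → '"c"'; at [8:15] → '"ugboy"'; at [18:21] → '"5"'; at [24:27] → '"q"'; at [30:33] → '"d"'.
`split` removes every match and returns the 6 fragments in between.

['we', 'lg0', 'lg0', 'lg0', 'lg0', 'jf1']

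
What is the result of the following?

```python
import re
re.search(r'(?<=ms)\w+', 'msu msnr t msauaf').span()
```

(2, 3)

The lookaround is zero-width — it requires the adjacent text to match without consuming it, so the asserted text isn't part of the match.
The match spans [2:3] → 'u'.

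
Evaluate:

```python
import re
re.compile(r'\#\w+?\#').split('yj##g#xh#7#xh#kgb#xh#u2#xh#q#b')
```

Matches to split on: at [3:6] → '#g#'; at [8:11] → '#7#'; at [13:18] → '#kgb#'; at [20:24] → '#u2#'; at [26:29] → '#q#'.
The string is cut at each match, leaving 6 pieces.

['yj#', 'xh', 'xh', 'xh', 'xh', 'b']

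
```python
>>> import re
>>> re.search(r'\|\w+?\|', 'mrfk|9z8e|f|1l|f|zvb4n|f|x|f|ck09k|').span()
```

The match spans [4:10] → '|9z8e|'.

(4, 10)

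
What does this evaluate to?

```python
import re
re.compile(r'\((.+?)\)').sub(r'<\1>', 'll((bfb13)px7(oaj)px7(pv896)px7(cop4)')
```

'll<(bfb13>px7<oaj>px7<pv896>px7<cop4>'

A `+?`/`*?`/`{m,n}?` starts at its minimum and grows only as far as needed for what follows to match.
Matches: at [2:10] → '((bfb13)'; at [13:18] → '(oaj)'; at [21:28] → '(pv896)'; at [31:37] → '(cop4)'.
The replacement refers to a captured group, so each match is rewritten using its own captured text.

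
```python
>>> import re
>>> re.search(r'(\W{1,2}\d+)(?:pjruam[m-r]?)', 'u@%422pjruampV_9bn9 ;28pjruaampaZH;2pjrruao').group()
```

'@%422pjruamp'

Pattern: 1 to 2 of a non-word character, then one or more of a digit (captured); then the literal 'pjr', then the literal 'uam', then optionally a character in [m-r] (non-capturing group).
`search` walks the string left to right and returns the first match it finds.
The match spans [1:13] → '@%422pjruamp'.
Captured: group 1 = '@%422'.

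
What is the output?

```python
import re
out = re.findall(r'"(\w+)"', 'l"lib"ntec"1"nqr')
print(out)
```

['lib', '1']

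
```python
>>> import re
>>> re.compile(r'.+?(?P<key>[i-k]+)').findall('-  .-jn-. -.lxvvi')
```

['j', 'i']

A non-greedy quantifier consumes as few characters as it can — just enough that the remainder of the pattern still matches from where it stops; whatever follows it matches normally.
Because there's exactly one group, `findall` drops the full match and keeps group 1 from each hit.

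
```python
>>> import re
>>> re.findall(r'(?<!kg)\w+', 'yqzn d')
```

['yqzn', 'd']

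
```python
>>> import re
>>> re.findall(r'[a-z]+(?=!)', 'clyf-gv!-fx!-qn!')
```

['gv', 'fx', 'qn']

The lookaround is zero-width — it requires the adjacent text to match without consuming it, so the asserted text isn't part of the match.
Scanning left to right: at [5:7] → 'gv'; at [9:11] → 'fx'; at [13:15] → 'qn'.
No capturing groups, so `findall` returns the 3 full match strings.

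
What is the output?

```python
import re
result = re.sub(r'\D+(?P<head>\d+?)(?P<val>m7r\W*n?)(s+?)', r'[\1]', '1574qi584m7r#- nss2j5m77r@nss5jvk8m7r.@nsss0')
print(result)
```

This matches one or more of a non-digit; then one or more of a digit (lazy) (captured as 'head'); then the literal 'm7r', then zero or more of a non-word character, then optionally a literal 'n' (captured as 'val'); then one or more of a literal 's' (lazy) (captured).
Because the quantifier is non-greedy, it stops expanding at the earliest point where the rest of the pattern can succeed.
Matches: at [4:17] → 'qi584m7r#- ns'; at [30:41] → 'jvk8m7r.@ns'.
`\1` in the replacement pulls in group 1's text for each match.

1574[584]s2j5m77r@nss5[8]ss0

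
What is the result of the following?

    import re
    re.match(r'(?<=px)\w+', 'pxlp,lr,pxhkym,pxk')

The positive lookaround only admits positions where the adjacent text matches; those characters stay outside the span.
`match` is anchored at position 0; if the pattern doesn't fit there, it returns None.
Here the pattern fails at index 0, so the call returns None.

None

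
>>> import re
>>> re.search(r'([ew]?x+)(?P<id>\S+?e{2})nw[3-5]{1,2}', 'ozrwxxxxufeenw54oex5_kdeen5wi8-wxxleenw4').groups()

This matches optionally one of [ew], then one or more of the literal 'x' (captured); then one or more of a non-whitespace character (lazy), then exactly 2 of a literal 'e' (captured as 'id'); then the literal 'nw', then 1 to 2 of a character in [3-5].
`re.search` scans for the first position where the pattern succeeds.
The match spans [3:16] → 'wxxxxufeenw54'.
Captured: group 1 = 'wxxxx', group 2 = 'ufee'.

('wxxxx', 'ufee')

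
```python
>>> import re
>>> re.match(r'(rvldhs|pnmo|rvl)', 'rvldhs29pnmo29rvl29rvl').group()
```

'rvldhs'

`match` is anchored at position 0; if the pattern doesn't fit there, it returns None.
The match spans [0:6] → 'rvldhs'.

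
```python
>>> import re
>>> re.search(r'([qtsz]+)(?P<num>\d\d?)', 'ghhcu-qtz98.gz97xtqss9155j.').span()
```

This matches one or more of one of [qtsz] (captured); then a digit, then optionally a digit (captured as 'num').
The match spans [6:11] → 'qtz98'.

(6, 11)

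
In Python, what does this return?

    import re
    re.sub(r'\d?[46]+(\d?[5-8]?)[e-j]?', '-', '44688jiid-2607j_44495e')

'-iid--_-'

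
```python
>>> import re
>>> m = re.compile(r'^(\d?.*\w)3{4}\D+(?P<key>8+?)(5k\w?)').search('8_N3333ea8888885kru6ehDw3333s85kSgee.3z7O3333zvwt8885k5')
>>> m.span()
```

(0, 55)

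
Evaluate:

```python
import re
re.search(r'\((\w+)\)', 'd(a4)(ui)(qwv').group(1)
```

'a4'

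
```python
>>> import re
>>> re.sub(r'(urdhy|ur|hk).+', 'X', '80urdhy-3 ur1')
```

Matches: at [2:13] → 'urdhy-3 ur1'.
Each match is replaced by 'X'.

'80X'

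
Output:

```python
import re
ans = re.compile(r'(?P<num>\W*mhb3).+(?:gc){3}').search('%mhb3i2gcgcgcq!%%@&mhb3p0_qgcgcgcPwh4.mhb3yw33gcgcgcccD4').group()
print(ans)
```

%mhb3i2gcgcgcq!%%@&mhb3p0_qgcgcgcPwh4.mhb3yw33gcgcgc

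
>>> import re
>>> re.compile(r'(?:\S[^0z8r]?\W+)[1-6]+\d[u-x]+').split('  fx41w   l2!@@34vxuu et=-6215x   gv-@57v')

Pattern: a non-whitespace character, then optionally any character except [0z8r], then one or more of a non-word character (non-capturing group); then one or more of a character in [1-6], then a digit, then one or more of a character in [u-x].
Matches to split on: at [10:21] → 'l2!@@34vxuu'; at [22:31] → 'et=-6215x'; at [34:41] → 'gv-@57v'.
The string is cut at each match, leaving 4 pieces.

['  fx41w   ', ' ', '   ', '']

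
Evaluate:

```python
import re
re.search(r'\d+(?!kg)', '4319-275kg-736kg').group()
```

A negative assertion filters positions out without eating any characters.
Unlike `match`, `search` isn't anchored — it looks for the pattern anywhere in the string.
The match spans [0:4] → '4319'.

'4319'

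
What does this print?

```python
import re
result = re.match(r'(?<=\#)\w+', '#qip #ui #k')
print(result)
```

The lookaround is zero-width — it requires the adjacent text to match without consuming it, so the asserted text isn't part of the match.
`re.match` only tries the pattern at the start of the string.
Here position 0 doesn't satisfy it, so the call returns None.

None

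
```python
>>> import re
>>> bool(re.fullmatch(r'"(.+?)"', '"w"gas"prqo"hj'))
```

False

For `fullmatch`, every character of the input must be accounted for by the pattern.
Here the pattern can't cover the whole string, so the call returns None, and `bool(None)` is False.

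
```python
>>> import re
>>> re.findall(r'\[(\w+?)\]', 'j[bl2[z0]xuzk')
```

Scanning left to right: at [5:9] match '[z0]', group 1 = 'z0'.
Because there's exactly one group, `findall` drops the full match and keeps group 1 from the one hit.

['z0']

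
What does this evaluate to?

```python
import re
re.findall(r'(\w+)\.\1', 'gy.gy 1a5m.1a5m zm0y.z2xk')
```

['gy', '1a5m']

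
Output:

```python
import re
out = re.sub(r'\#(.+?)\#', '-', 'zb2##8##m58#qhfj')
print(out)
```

zb2--qhfj

The `?` after the quantifier makes it lazy — it takes as little as possible before letting the rest of the pattern try.
Matches: at [3:7] → '##8#'; at [7:12] → '#m58#'.
`sub` substitutes '-' at each match site.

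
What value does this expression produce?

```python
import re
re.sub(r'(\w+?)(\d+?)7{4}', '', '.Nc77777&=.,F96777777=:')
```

'.&=.,77=:'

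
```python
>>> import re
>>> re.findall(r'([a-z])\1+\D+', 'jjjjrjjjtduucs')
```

`\1` is not a pattern — it's the concrete string captured by group 1, re-applied verbatim.
Matches: at [0:14] match 'jjjjrjjjtduucs', group 1 = 'j'.
One capturing group, so `findall` returns just the captured substring from the one match — 1 in all.

['j']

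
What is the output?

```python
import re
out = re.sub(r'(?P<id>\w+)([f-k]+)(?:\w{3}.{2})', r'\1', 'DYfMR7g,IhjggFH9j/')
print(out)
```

Pattern: one or more of a word character (captured as 'id'); then one or more of a character in [f-k] (captured); then exactly 3 of a word character, then exactly 2 of any character (non-capturing group).
Matches: at [0:8] → 'DYfMR7g,'; at [8:18] → 'IhjggFH9j/'.
Each match is replaced using the text its own group 1 captured.

DYIhjg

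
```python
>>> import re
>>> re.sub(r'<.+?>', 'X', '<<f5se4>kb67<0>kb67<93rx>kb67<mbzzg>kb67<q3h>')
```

Because the quantifier is non-greedy, it stops expanding at the earliest point where the rest of the pattern can succeed.
Matches: at [0:8] → '<<f5se4>'; at [12:15] → '<0>'; at [19:25] → '<93rx>'; at [29:36] → '<mbzzg>'; at [40:45] → '<q3h>'.
Each match is replaced by 'X'.

'Xkb67Xkb67Xkb67Xkb67X'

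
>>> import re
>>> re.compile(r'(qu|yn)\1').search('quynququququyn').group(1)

The match spans [4:8] → 'ququ'.
Captured: group 1 = 'qu'.

'qu'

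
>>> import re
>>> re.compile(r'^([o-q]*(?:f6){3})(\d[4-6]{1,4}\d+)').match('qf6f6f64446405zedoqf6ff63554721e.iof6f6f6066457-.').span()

(0, 14)

The pattern matches anchored at the start of the string; then zero or more of a character in [o-q], then the literal 'f6' repeated 3 times (captured); then a digit, then 1 to 4 of a character in [4-6], then one or more of a digit (captured).
`re.match` only tries the pattern at the start of the string.
The match spans [0:14] → 'qf6f6f64446405'.
Captured: group 1 = 'qf6f6f6', group 2 = '4446405'.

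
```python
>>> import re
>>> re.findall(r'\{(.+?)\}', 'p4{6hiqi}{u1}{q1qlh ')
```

['6hiqi', 'u1']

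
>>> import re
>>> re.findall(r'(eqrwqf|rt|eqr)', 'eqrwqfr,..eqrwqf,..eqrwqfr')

Branches in `(...|...)` are attempted left-to-right; the first branch that allows the whole pattern to succeed is taken.
Matches: at [0:6] match 'eqrwqf', group 1 = 'eqrwqf'; at [10:16] match 'eqrwqf', group 1 = 'eqrwqf'; at [19:25] match 'eqrwqf', group 1 = 'eqrwqf'.
Because there's exactly one group, `findall` drops the full match and keeps group 1 from each hit.

['eqrwqf', 'eqrwqf', 'eqrwqf']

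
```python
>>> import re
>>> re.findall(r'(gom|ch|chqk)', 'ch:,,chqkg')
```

The regex engine tests alternatives in the order written; an earlier branch that matches wins even if a later one would match more.
Walking the string: at [0:2] match 'ch', group 1 = 'ch'; at [5:7] match 'ch', group 1 = 'ch'.
One capturing group, so `findall` returns just the captured substring from each match — 2 in all.

['ch', 'ch']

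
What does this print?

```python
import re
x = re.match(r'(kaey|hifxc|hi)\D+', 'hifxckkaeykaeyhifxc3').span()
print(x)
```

(0, 19)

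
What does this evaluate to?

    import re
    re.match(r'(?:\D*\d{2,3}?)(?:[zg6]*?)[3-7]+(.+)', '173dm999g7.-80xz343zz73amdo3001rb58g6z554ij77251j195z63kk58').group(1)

The match spans [0:59] → '173dm999g7.-80xz343zz73amdo3001rb58g6z554ij77251j195z63kk58'.
Captured: group 1 = 'dm999g7.-80xz343zz73amdo3001rb58g6z554ij77251j195z63kk58'.

'dm999g7.-80xz343zz73amdo3001rb58g6z554ij77251j195z63kk58'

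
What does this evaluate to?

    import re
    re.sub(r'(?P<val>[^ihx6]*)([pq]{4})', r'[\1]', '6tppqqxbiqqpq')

'6[t]xbi[]'

The pattern matches zero or more of any character except [ihx6] (captured as 'val'); then exactly 4 of one of [pq] (captured).
Matches: at [1:6] → 'tppqq'; at [9:13] → 'qqpq'.
`\1` in the replacement pulls in group 1's text for each match.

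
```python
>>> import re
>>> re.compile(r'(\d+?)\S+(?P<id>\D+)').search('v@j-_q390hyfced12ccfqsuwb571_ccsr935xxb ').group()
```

'390hyfced12ccfqsuwb571_ccsr935xxb '

This matches one or more of a digit (lazy) (captured); then one or more of a non-whitespace character; then one or more of a non-digit (captured as 'id').
`re.search` tries every starting position until one works.
The match spans [6:40] → '390hyfced12ccfqsuwb571_ccsr935xxb '.
Captured: group 1 = '3', group 2 = ' '.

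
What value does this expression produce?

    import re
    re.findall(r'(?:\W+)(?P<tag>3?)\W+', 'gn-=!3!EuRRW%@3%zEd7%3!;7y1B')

The pattern matches one or more of a non-word character (non-capturing group); then optionally a literal '3' (captured as 'tag'); then one or more of a non-word character.
One capturing group, so `findall` returns just the captured substring from each match — 3 in all.

['3', '3', '3']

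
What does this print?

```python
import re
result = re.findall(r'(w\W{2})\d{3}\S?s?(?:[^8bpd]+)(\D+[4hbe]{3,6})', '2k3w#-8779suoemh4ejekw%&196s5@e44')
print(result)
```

[('w#-', '@e44')]

The pattern matches the literal 'w', then exactly 2 of a non-word character (captured); then exactly 3 of a digit, then optionally a non-whitespace character, then optionally a literal 's'; then one or more of any character except [8bpd] (non-capturing group); then one or more of a non-digit, then 3 to 6 of one of [4hbe] (captured).
Matches: at [3:33] match 'w#-8779suoemh4ejekw%&196s5@e44', groups = ('w#-', '@e44').
2 groups means the one result is a tuple of 2 captured strings — 1 here.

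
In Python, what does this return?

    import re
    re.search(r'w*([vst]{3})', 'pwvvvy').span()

The pattern matches zero or more of a literal 'w'; then exactly 3 of one of [vst] (captured).
Unlike `match`, `search` isn't anchored — it looks for the pattern anywhere in the string.
The match spans [1:5] → 'wvvv'.
Captured: group 1 = 'vvv'.

(1, 5)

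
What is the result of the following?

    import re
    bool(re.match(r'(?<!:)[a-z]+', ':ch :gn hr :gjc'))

False

A negative assertion filters positions out without eating any characters.
`re.match` won't scan ahead — the pattern has to work from the very first character.
Here position 0 doesn't satisfy it, so the call returns None, and `bool(None)` is False.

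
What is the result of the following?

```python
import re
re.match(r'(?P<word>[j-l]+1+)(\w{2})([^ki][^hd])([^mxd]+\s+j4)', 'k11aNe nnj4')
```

The pattern matches one or more of a character in [j-l], then one or more of the literal '1' (captured as 'word'); then exactly 2 of a word character (captured); then any character except [ki], then any character except [hd] (captured); then one or more of any character except [mxd], then one or more of whitespace, then the literal 'j4' (captured).
`re.match` only tries the pattern at the start of the string.
Here the pattern fails at index 0, so the call returns None.

None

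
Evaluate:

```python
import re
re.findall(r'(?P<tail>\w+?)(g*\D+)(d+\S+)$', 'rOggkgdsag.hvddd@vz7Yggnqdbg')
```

[('r', 'Oggkgdsag.hvdd', 'd@vz7Yggnqdbg')]

Because the quantifier is non-greedy, it stops expanding at the earliest point where the rest of the pattern can succeed.
Multiple groups make `findall` return tuples — one 3-tuple for the one match.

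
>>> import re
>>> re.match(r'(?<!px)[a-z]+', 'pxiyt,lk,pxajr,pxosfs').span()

(0, 5)

The negative lookaround is zero-width — it rules out positions where the adjacent text would match, without consuming anything.
`re.match` only tries the pattern at the start of the string.
The match spans [0:5] → 'pxiyt'.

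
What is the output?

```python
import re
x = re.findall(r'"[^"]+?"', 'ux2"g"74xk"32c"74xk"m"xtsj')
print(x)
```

['"g"', '"32c"', '"m"']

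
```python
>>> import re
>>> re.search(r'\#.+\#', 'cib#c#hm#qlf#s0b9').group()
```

The match spans [3:13] → '#c#hm#qlf#'.

'#c#hm#qlf#'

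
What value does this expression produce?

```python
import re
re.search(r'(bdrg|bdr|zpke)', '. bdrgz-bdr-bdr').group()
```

'bdrg'

Alternation isn't longest-match — the leftmost alternative that fits at this position is chosen.
The match spans [2:6] → 'bdrg'.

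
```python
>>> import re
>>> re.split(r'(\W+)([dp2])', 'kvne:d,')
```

The pattern matches one or more of a non-word character (captured); then one of [dp2] (captured).
Matches to split on: at [4:6] → ':d'.
With a capturing group present, the delimiter's captured portion is kept in the result list.

['kvne', ':', 'd', ',']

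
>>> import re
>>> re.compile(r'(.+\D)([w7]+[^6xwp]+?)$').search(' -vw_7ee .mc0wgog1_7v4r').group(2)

'7v4r'

The match spans [0:23] → ' -vw_7ee .mc0wgog1_7v4r'.
Captured: group 1 = ' -vw_7ee .mc0wgog1_', group 2 = '7v4r'.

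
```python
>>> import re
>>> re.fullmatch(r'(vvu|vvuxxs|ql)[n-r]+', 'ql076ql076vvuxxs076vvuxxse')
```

None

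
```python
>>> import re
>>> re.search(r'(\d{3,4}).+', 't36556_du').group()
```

The match spans [1:9] → '36556_du'.

'36556_du'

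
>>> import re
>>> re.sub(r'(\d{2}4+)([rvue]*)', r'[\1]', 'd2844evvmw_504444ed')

'd[2844]mw_[504444]d'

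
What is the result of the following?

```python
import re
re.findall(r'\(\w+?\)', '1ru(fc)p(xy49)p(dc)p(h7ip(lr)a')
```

No capturing groups, so `findall` returns the 4 full match strings.

['(fc)', '(xy49)', '(dc)', '(lr)']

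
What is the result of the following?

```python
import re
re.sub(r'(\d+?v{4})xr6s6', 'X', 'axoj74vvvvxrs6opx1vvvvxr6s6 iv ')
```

'axoj74vvvvxrs6opxX iv '

The pattern matches one or more of a digit (lazy), then exactly 4 of a literal 'v' (captured); then the literal 'xr6', then the literal 's6'.
Matches: at [17:27] → '1vvvvxr6s6'.
Every occurrence is swapped for 'X'.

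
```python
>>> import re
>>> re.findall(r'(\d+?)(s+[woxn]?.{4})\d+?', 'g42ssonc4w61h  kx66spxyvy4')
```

This matches one or more of a digit (lazy) (captured); then one or more of the literal 's', then optionally one of [woxn], then exactly 4 of any character (captured); then one or more of a digit (lazy).
Walking the string: at [1:11] match '42ssonc4w6', groups = ('42', 'ssonc4w').
Multiple groups make `findall` return tuples — one 2-tuple for the one match.

[('42', 'ssonc4w')]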